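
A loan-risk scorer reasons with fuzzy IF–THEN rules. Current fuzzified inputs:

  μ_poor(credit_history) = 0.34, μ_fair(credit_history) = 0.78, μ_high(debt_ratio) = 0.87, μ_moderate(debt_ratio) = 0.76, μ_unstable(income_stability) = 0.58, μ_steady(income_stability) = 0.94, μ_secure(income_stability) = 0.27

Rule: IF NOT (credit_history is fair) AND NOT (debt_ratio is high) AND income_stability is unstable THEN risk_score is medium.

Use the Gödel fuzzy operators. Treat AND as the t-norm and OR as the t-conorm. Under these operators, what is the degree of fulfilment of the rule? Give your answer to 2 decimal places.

firing strength: ¬fair=1−0.78=0.22, ¬high=1−0.87=0.13, unstable=0.58; AND[min(a, b)] → w = 0.13

0.13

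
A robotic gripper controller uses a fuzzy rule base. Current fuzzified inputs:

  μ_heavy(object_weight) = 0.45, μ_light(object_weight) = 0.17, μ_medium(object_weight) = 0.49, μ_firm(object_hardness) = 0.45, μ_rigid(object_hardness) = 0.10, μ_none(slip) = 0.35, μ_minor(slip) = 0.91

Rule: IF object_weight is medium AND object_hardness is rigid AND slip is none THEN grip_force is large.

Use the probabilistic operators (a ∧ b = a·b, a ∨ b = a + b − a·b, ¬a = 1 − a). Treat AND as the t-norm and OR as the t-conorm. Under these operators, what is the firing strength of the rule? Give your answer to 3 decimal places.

0.017

firing strength: medium=0.49, rigid=0.10, none=0.35; AND[a·b] → w = 0.0171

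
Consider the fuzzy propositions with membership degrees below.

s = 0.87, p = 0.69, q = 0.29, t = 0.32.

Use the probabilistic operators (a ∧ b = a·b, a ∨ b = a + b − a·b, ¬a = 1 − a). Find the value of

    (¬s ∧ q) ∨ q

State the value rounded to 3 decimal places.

0.317

¬s = 1 − 0.8700 = 0.1300
¬s ∧ q = a·b on (0.1300, 0.2900) = 0.0377
(¬s ∧ q) ∨ q = a + b − a·b on (0.0377, 0.2900) = 0.3168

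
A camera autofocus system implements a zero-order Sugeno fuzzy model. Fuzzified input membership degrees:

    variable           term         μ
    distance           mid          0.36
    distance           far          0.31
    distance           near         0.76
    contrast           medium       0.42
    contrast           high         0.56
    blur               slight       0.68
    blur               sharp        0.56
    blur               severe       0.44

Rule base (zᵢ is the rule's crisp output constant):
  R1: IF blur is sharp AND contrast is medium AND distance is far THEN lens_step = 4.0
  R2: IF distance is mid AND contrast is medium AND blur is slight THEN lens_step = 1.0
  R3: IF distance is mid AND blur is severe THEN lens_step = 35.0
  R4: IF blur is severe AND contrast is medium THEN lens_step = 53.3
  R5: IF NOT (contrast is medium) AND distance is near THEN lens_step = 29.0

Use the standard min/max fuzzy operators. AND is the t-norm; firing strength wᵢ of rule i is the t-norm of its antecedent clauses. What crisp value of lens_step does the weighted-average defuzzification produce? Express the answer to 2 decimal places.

26.31

R1 (z=4.0): sharp=0.56, medium=0.42, far=0.31; AND[min(a, b)] → w = 0.31
R2 (z=1.0): mid=0.36, medium=0.42, slight=0.68; AND[min(a, b)] → w = 0.36
R3 (z=35.0): mid=0.36, severe=0.44; AND[min(a, b)] → w = 0.36
R4 (z=53.3): severe=0.44, medium=0.42; AND[min(a, b)] → w = 0.42
R5 (z=29.0): ¬medium=1−0.42=0.58, near=0.76; AND[min(a, b)] → w = 0.58
Weighted average = (0.31·4.0 + 0.36·1.0 + 0.36·35.0 + 0.42·53.3 + 0.58·29.0) / (0.31 + 0.36 + 0.36 + 0.42 + 0.58)
  = 53.4060 / 2.0300 = 26.31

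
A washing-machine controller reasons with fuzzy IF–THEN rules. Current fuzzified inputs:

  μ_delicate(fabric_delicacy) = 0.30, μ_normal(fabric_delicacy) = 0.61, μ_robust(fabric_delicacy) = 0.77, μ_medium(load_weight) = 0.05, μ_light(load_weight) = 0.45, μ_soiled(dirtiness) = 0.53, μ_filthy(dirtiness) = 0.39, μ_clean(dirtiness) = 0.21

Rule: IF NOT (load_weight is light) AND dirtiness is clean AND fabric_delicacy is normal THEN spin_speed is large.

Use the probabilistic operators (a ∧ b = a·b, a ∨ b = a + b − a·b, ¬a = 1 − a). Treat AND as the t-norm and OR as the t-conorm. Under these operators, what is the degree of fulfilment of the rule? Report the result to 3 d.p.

0.070

firing strength: ¬light=1−0.45=0.55, clean=0.21, normal=0.61; AND[a·b] → w = 0.0705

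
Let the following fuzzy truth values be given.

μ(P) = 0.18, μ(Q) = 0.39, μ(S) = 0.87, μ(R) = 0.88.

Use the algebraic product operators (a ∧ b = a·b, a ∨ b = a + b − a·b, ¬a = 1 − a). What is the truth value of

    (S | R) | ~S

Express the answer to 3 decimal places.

0.986

S | R = a + b − a·b on (0.8700, 0.8800) = 0.9844
~S = 1 − 0.8700 = 0.1300
(S | R) | ~S = a + b − a·b on (0.9844, 0.1300) = 0.9864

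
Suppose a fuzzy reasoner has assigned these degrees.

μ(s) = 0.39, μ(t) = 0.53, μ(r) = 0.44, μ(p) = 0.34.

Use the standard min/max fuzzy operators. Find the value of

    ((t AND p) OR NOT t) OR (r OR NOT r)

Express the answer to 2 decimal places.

t AND p = min(a, b) on (0.53, 0.34) = 0.34
NOT t = 1 − 0.53 = 0.47
(t AND p) OR NOT t = max(a, b) on (0.34, 0.47) = 0.47
NOT r = 1 − 0.44 = 0.56
r OR NOT r = max(a, b) on (0.44, 0.56) = 0.56
((t AND p) OR NOT t) OR (r OR NOT r) = max(a, b) on (0.47, 0.56) = 0.56

0.56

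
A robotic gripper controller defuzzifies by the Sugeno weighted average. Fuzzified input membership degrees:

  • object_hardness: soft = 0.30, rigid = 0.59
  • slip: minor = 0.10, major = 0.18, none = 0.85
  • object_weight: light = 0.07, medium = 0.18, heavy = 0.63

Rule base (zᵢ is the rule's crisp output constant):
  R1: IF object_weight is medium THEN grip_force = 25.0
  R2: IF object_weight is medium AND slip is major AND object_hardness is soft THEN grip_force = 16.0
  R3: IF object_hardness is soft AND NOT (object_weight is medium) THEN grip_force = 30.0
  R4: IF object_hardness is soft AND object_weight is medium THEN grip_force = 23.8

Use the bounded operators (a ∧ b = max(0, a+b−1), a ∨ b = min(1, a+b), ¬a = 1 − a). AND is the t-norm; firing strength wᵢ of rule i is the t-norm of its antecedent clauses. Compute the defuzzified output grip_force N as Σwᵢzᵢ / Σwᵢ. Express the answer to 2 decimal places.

27.00

R1 (z=25.0): medium=0.18 → w = 0.18
R2 (z=16.0): medium=0.18, major=0.18, soft=0.30; AND[max(0, a+b−1)] → w = 0.00
R3 (z=30.0): soft=0.30, ¬medium=1−0.18=0.82; AND[max(0, a+b−1)] → w = 0.12
R4 (z=23.8): soft=0.30, medium=0.18; AND[max(0, a+b−1)] → w = 0.00
Weighted average = (0.18·25.0 + 0.00·16.0 + 0.12·30.0 + 0.00·23.8) / (0.18 + 0.00 + 0.12 + 0.00)
  = 8.1000 / 0.3000 = 27.00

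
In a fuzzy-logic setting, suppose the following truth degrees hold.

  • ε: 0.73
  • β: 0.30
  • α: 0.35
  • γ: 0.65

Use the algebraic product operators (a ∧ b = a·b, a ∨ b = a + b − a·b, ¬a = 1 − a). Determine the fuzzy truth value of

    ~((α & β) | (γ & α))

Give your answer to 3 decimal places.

α & β = a·b on (0.3500, 0.3000) = 0.1050
γ & α = a·b on (0.6500, 0.3500) = 0.2275
(α & β) | (γ & α) = a + b − a·b on (0.1050, 0.2275) = 0.3086
~((α & β) | (γ & α)) = 1 − 0.3086 = 0.6914

0.691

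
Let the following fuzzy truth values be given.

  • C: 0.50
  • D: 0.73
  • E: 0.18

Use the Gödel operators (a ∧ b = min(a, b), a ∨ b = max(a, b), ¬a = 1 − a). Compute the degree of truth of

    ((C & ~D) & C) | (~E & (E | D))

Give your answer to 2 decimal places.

0.73

~D = 1 − 0.73 = 0.27
C & ~D = min(a, b) on (0.50, 0.27) = 0.27
(C & ~D) & C = min(a, b) on (0.27, 0.50) = 0.27
~E = 1 − 0.18 = 0.82
E | D = max(a, b) on (0.18, 0.73) = 0.73
~E & (E | D) = min(a, b) on (0.82, 0.73) = 0.73
((C & ~D) & C) | (~E & (E | D)) = max(a, b) on (0.27, 0.73) = 0.73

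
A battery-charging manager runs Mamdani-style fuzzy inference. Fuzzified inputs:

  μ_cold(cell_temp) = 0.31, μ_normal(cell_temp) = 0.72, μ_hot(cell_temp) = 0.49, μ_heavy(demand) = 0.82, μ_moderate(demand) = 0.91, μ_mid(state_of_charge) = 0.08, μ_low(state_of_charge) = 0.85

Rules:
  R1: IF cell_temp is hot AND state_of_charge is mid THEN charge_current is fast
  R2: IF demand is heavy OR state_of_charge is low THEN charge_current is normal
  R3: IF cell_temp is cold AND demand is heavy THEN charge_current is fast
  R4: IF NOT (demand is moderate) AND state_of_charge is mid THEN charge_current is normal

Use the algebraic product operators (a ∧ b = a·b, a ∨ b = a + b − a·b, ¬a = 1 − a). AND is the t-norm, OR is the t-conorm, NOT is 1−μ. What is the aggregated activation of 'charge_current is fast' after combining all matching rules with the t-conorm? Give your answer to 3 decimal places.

R1: hot=0.49, mid=0.08; AND[a·b] → w = 0.0392
R2: heavy=0.82, low=0.85; OR[a + b − a·b] → w = 0.9730
R3: cold=0.31, heavy=0.82; AND[a·b] → w = 0.2542
R4: ¬moderate=1−0.91=0.09, mid=0.08; AND[a·b] → w = 0.0072
Rules with consequent 'fast': {R1, R3} → strengths 0.0392, 0.2542
Aggregate via t-conorm [a + b − a·b]: 0.2834

0.283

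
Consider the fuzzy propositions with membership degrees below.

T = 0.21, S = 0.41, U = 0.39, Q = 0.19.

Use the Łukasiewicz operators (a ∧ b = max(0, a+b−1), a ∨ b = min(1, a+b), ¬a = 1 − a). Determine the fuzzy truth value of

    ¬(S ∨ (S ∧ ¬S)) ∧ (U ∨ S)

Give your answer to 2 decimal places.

¬S = 1 − 0.41 = 0.59
S ∧ ¬S = max(0, a+b−1) on (0.41, 0.59) = 0.00
S ∨ (S ∧ ¬S) = min(1, a+b) on (0.41, 0.00) = 0.41
¬(S ∨ (S ∧ ¬S)) = 1 − 0.41 = 0.59
U ∨ S = min(1, a+b) on (0.39, 0.41) = 0.80
¬(S ∨ (S ∧ ¬S)) ∧ (U ∨ S) = max(0, a+b−1) on (0.59, 0.80) = 0.39

0.39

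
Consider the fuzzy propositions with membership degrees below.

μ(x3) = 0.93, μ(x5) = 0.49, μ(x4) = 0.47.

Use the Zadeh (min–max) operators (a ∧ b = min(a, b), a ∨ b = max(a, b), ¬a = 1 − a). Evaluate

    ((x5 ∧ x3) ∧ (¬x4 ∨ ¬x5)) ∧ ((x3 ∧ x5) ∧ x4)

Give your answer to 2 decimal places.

0.47

x5 ∧ x3 = min(a, b) on (0.49, 0.93) = 0.49
¬x4 = 1 − 0.47 = 0.53
¬x5 = 1 − 0.49 = 0.51
¬x4 ∨ ¬x5 = max(a, b) on (0.53, 0.51) = 0.53
(x5 ∧ x3) ∧ (¬x4 ∨ ¬x5) = min(a, b) on (0.49, 0.53) = 0.49
x3 ∧ x5 = min(a, b) on (0.93, 0.49) = 0.49
(x3 ∧ x5) ∧ x4 = min(a, b) on (0.49, 0.47) = 0.47
((x5 ∧ x3) ∧ (¬x4 ∨ ¬x5)) ∧ ((x3 ∧ x5) ∧ x4) = min(a, b) on (0.49, 0.47) = 0.47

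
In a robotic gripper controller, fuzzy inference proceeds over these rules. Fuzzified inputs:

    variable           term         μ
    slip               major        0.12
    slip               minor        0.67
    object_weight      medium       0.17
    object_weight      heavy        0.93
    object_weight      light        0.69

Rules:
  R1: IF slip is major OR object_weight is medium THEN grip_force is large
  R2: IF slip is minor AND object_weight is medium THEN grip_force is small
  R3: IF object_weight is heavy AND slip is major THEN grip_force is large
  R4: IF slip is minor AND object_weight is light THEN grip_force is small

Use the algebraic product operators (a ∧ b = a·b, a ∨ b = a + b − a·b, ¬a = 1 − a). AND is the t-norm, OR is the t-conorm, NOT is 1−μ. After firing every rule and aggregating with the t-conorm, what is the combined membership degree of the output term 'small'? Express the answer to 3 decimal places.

R1: major=0.12, medium=0.17; OR[a + b − a·b] → w = 0.2696
R2: minor=0.67, medium=0.17; AND[a·b] → w = 0.1139
R3: heavy=0.93, major=0.12; AND[a·b] → w = 0.1116
R4: minor=0.67, light=0.69; AND[a·b] → w = 0.4623
Rules with consequent 'small': {R2, R4} → strengths 0.1139, 0.4623
Aggregate via t-conorm [a + b − a·b]: 0.5235

0.524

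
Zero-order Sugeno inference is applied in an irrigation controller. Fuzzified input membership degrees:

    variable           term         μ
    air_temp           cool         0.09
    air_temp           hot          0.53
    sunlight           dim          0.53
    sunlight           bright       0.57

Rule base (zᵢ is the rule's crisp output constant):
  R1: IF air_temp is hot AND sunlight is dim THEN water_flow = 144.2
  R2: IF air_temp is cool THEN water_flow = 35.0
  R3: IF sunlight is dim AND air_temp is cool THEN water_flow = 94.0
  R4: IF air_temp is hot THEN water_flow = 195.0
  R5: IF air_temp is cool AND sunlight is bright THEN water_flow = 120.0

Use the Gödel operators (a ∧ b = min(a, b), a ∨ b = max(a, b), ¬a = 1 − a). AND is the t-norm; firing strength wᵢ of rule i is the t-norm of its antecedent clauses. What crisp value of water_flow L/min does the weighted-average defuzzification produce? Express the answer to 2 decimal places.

152.02

R1 (z=144.2): hot=0.53, dim=0.53; AND[min(a, b)] → w = 0.53
R2 (z=35.0): cool=0.09 → w = 0.09
R3 (z=94.0): dim=0.53, cool=0.09; AND[min(a, b)] → w = 0.09
R4 (z=195.0): hot=0.53 → w = 0.53
R5 (z=120.0): cool=0.09, bright=0.57; AND[min(a, b)] → w = 0.09
Weighted average = (0.53·144.2 + 0.09·35.0 + 0.09·94.0 + 0.53·195.0 + 0.09·120.0) / (0.53 + 0.09 + 0.09 + 0.53 + 0.09)
  = 202.1860 / 1.3300 = 152.02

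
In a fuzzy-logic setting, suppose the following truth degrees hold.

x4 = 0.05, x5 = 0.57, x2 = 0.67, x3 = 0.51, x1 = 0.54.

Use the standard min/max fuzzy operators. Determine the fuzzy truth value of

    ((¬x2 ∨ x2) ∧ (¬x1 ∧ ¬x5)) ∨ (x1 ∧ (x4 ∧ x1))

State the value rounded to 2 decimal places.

0.43

¬x2 = 1 − 0.67 = 0.33
¬x2 ∨ x2 = max(a, b) on (0.33, 0.67) = 0.67
¬x1 = 1 − 0.54 = 0.46
¬x5 = 1 − 0.57 = 0.43
¬x1 ∧ ¬x5 = min(a, b) on (0.46, 0.43) = 0.43
(¬x2 ∨ x2) ∧ (¬x1 ∧ ¬x5) = min(a, b) on (0.67, 0.43) = 0.43
x4 ∧ x1 = min(a, b) on (0.05, 0.54) = 0.05
x1 ∧ (x4 ∧ x1) = min(a, b) on (0.54, 0.05) = 0.05
((¬x2 ∨ x2) ∧ (¬x1 ∧ ¬x5)) ∨ (x1 ∧ (x4 ∧ x1)) = max(a, b) on (0.43, 0.05) = 0.43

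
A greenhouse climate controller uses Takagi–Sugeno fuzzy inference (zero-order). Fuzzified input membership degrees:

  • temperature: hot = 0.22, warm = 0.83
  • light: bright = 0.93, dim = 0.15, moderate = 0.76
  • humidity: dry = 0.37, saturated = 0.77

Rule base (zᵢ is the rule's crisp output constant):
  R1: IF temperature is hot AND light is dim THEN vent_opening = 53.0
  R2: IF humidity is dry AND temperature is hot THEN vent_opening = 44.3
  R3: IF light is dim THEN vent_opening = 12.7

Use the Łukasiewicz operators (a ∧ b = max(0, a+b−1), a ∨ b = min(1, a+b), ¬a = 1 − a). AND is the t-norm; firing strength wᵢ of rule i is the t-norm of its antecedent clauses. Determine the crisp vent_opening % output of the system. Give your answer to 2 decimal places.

12.70

R1 (z=53.0): hot=0.22, dim=0.15; AND[max(0, a+b−1)] → w = 0.00
R2 (z=44.3): dry=0.37, hot=0.22; AND[max(0, a+b−1)] → w = 0.00
R3 (z=12.7): dim=0.15 → w = 0.15
Weighted average = (0.00·53.0 + 0.00·44.3 + 0.15·12.7) / (0.00 + 0.00 + 0.15)
  = 1.9050 / 0.1500 = 12.70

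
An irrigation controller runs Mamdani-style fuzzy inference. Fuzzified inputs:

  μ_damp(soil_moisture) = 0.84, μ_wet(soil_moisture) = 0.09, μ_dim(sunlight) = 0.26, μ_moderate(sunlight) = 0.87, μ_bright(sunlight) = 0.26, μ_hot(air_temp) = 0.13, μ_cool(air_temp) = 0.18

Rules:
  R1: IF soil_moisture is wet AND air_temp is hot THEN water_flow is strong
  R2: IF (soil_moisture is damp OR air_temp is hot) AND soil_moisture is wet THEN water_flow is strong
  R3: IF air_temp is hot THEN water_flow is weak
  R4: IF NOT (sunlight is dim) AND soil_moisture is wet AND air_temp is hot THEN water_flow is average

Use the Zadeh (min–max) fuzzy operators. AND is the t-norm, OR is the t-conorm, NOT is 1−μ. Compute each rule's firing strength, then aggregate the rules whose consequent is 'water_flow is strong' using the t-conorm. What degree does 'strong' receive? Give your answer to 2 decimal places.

R1: wet=0.09, hot=0.13; AND[min(a, b)] → w = 0.09
R2: (damp=0.84 OR hot=0.13) = 0.84; AND[min(a, b)] with wet=0.09 → w = 0.09
R3: hot=0.13 → w = 0.13
R4: ¬dim=1−0.26=0.74, wet=0.09, hot=0.13; AND[min(a, b)] → w = 0.09
Rules with consequent 'strong': {R1, R2} → strengths 0.09, 0.09
Aggregate via t-conorm [max(a, b)]: 0.09

0.09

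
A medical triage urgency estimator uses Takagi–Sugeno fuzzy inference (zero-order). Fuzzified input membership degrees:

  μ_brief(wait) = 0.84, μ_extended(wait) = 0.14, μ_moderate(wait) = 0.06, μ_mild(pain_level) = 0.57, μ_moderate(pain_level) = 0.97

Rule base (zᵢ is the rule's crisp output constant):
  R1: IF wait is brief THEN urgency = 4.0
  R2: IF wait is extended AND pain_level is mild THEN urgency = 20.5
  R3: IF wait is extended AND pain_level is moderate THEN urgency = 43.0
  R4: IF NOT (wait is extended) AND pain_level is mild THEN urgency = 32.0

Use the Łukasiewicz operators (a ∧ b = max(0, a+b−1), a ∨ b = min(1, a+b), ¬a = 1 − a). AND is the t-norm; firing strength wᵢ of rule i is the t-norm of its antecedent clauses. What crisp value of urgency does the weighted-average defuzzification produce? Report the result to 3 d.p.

15.833

R1 (z=4.0): brief=0.84 → w = 0.84
R2 (z=20.5): extended=0.14, mild=0.57; AND[max(0, a+b−1)] → w = 0.00
R3 (z=43.0): extended=0.14, moderate=0.97; AND[max(0, a+b−1)] → w = 0.11
R4 (z=32.0): ¬extended=1−0.14=0.86, mild=0.57; AND[max(0, a+b−1)] → w = 0.43
Weighted average = (0.84·4.0 + 0.00·20.5 + 0.11·43.0 + 0.43·32.0) / (0.84 + 0.00 + 0.11 + 0.43)
  = 21.8500 / 1.3800 = 15.833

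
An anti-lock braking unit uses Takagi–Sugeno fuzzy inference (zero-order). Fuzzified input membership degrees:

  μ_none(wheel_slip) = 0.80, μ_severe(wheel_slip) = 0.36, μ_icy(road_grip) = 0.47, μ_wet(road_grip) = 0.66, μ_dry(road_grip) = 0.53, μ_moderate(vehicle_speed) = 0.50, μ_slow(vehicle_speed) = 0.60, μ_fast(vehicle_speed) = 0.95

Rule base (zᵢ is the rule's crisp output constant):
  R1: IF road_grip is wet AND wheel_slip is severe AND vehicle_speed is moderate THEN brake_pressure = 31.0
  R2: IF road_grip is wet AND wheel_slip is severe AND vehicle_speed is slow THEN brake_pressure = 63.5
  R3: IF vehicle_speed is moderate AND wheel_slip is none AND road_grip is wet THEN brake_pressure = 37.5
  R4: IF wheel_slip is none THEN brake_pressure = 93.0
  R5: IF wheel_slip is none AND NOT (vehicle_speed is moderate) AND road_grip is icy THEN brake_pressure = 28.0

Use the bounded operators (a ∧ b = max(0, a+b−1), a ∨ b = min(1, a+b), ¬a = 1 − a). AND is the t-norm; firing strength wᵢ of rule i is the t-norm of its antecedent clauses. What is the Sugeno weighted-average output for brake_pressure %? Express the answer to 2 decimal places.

93.00

R1 (z=31.0): wet=0.66, severe=0.36, moderate=0.50; AND[max(0, a+b−1)] → w = 0.00
R2 (z=63.5): wet=0.66, severe=0.36, slow=0.60; AND[max(0, a+b−1)] → w = 0.00
R3 (z=37.5): moderate=0.50, none=0.80, wet=0.66; AND[max(0, a+b−1)] → w = 0.00
R4 (z=93.0): none=0.80 → w = 0.80
R5 (z=28.0): none=0.80, ¬moderate=1−0.50=0.50, icy=0.47; AND[max(0, a+b−1)] → w = 0.00
Weighted average = (0.00·31.0 + 0.00·63.5 + 0.00·37.5 + 0.80·93.0 + 0.00·28.0) / (0.00 + 0.00 + 0.00 + 0.80 + 0.00)
  = 74.4000 / 0.8000 = 93.00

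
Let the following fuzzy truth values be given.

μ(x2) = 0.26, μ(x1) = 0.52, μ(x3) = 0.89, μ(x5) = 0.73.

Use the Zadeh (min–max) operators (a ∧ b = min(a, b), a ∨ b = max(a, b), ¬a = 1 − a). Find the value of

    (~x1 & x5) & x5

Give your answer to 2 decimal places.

~x1 = 1 − 0.52 = 0.48
~x1 & x5 = min(a, b) on (0.48, 0.73) = 0.48
(~x1 & x5) & x5 = min(a, b) on (0.48, 0.73) = 0.48

0.48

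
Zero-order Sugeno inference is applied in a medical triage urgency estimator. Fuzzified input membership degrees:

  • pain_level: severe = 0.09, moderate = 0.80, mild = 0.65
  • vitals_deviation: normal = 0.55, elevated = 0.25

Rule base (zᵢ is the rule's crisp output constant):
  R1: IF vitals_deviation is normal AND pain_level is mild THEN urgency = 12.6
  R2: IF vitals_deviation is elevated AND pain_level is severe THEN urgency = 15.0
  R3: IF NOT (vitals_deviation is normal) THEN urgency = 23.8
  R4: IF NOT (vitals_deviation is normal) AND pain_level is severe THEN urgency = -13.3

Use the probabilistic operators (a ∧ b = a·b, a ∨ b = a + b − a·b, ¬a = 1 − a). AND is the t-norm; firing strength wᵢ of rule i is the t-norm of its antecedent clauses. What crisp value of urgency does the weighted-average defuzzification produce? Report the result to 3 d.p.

17.247

R1 (z=12.6): normal=0.55, mild=0.65; AND[a·b] → w = 0.3575
R2 (z=15.0): elevated=0.25, severe=0.09; AND[a·b] → w = 0.0225
R3 (z=23.8): ¬normal=1−0.55=0.45 → w = 0.4500
R4 (z=-13.3): ¬normal=1−0.55=0.45, severe=0.09; AND[a·b] → w = 0.0405
Weighted average = (0.3575·12.6 + 0.0225·15.0 + 0.4500·23.8 + 0.0405·-13.3) / (0.3575 + 0.0225 + 0.4500 + 0.0405)
  = 15.0133 / 0.8705 = 17.247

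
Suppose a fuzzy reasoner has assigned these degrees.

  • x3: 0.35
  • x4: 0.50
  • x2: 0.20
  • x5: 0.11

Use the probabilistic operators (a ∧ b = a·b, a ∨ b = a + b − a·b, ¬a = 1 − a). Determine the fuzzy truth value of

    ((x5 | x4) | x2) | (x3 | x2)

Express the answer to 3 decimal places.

0.815

x5 | x4 = a + b − a·b on (0.1100, 0.5000) = 0.5550
(x5 | x4) | x2 = a + b − a·b on (0.5550, 0.2000) = 0.6440
x3 | x2 = a + b − a·b on (0.3500, 0.2000) = 0.4800
((x5 | x4) | x2) | (x3 | x2) = a + b − a·b on (0.6440, 0.4800) = 0.8149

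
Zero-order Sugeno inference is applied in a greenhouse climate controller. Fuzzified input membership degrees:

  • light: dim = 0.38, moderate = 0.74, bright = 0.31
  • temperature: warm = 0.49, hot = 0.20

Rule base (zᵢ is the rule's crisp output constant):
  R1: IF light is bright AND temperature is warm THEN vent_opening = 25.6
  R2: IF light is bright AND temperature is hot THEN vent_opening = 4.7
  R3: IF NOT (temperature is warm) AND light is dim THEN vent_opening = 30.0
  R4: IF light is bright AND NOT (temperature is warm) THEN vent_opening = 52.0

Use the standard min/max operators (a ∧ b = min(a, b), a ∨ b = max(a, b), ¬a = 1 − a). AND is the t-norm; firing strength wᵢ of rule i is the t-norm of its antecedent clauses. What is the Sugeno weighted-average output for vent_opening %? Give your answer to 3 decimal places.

R1 (z=25.6): bright=0.31, warm=0.49; AND[min(a, b)] → w = 0.31
R2 (z=4.7): bright=0.31, hot=0.20; AND[min(a, b)] → w = 0.20
R3 (z=30.0): ¬warm=1−0.49=0.51, dim=0.38; AND[min(a, b)] → w = 0.38
R4 (z=52.0): bright=0.31, ¬warm=1−0.49=0.51; AND[min(a, b)] → w = 0.31
Weighted average = (0.31·25.6 + 0.20·4.7 + 0.38·30.0 + 0.31·52.0) / (0.31 + 0.20 + 0.38 + 0.31)
  = 36.3960 / 1.2000 = 30.330

30.330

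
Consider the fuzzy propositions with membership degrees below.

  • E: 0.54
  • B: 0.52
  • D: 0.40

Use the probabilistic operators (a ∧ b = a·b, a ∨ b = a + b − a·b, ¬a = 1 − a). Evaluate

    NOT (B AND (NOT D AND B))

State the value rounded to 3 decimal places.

NOT D = 1 − 0.4000 = 0.6000
NOT D AND B = a·b on (0.6000, 0.5200) = 0.3120
B AND (NOT D AND B) = a·b on (0.5200, 0.3120) = 0.1622
NOT (B AND (NOT D AND B)) = 1 − 0.1622 = 0.8378

0.838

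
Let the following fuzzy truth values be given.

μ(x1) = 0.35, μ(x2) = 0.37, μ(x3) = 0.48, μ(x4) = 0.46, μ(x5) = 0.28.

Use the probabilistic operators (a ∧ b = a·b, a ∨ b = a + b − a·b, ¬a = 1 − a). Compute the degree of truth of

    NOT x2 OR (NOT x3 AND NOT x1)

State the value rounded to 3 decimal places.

NOT x2 = 1 − 0.3700 = 0.6300
NOT x3 = 1 − 0.4800 = 0.5200
NOT x1 = 1 − 0.3500 = 0.6500
NOT x3 AND NOT x1 = a·b on (0.5200, 0.6500) = 0.3380
NOT x2 OR (NOT x3 AND NOT x1) = a + b − a·b on (0.6300, 0.3380) = 0.7551

0.755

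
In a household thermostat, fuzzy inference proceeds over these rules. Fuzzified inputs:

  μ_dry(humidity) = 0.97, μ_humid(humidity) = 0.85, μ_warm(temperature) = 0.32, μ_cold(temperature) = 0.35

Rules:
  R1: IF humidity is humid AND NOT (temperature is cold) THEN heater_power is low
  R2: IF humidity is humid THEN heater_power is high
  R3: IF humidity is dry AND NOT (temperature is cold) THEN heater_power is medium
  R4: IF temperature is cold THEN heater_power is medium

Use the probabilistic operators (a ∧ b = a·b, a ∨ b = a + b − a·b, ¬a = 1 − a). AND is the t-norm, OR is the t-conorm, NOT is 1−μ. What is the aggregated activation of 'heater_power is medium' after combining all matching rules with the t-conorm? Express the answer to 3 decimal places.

0.760

R1: humid=0.85, ¬cold=1−0.35=0.65; AND[a·b] → w = 0.5525
R2: humid=0.85 → w = 0.8500
R3: dry=0.97, ¬cold=1−0.35=0.65; AND[a·b] → w = 0.6305
R4: cold=0.35 → w = 0.3500
Rules with consequent 'medium': {R3, R4} → strengths 0.6305, 0.3500
Aggregate via t-conorm [a + b − a·b]: 0.7598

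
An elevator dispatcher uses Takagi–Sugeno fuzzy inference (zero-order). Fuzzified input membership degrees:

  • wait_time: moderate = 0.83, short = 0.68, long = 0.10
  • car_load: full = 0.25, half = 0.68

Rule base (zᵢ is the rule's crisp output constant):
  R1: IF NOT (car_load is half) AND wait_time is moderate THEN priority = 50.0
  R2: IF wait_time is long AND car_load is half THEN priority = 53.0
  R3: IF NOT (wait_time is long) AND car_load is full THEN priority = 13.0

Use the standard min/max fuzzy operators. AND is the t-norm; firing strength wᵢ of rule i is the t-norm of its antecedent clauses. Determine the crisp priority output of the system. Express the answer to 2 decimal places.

36.64

R1 (z=50.0): ¬half=1−0.68=0.32, moderate=0.83; AND[min(a, b)] → w = 0.32
R2 (z=53.0): long=0.10, half=0.68; AND[min(a, b)] → w = 0.10
R3 (z=13.0): ¬long=1−0.10=0.90, full=0.25; AND[min(a, b)] → w = 0.25
Weighted average = (0.32·50.0 + 0.10·53.0 + 0.25·13.0) / (0.32 + 0.10 + 0.25)
  = 24.5500 / 0.6700 = 36.64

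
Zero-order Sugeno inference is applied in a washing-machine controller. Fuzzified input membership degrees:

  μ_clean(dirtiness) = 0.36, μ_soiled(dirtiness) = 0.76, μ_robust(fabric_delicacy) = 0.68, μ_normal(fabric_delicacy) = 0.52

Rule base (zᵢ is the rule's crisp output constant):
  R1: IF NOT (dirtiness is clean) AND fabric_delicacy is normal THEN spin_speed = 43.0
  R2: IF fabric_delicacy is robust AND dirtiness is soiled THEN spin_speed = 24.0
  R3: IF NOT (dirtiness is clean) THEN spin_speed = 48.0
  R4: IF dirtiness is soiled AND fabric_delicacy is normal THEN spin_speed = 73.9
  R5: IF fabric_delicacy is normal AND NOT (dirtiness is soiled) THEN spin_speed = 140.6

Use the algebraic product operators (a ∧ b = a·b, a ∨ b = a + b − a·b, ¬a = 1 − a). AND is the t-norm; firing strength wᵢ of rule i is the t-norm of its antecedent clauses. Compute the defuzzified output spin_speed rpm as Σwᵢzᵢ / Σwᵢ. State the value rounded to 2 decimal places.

51.84

R1 (z=43.0): ¬clean=1−0.36=0.64, normal=0.52; AND[a·b] → w = 0.3328
R2 (z=24.0): robust=0.68, soiled=0.76; AND[a·b] → w = 0.5168
R3 (z=48.0): ¬clean=1−0.36=0.64 → w = 0.6400
R4 (z=73.9): soiled=0.76, normal=0.52; AND[a·b] → w = 0.3952
R5 (z=140.6): normal=0.52, ¬soiled=1−0.76=0.24; AND[a·b] → w = 0.1248
Weighted average = (0.3328·43.0 + 0.5168·24.0 + 0.6400·48.0 + 0.3952·73.9 + 0.1248·140.6) / (0.3328 + 0.5168 + 0.6400 + 0.3952 + 0.1248)
  = 104.1858 / 2.0096 = 51.84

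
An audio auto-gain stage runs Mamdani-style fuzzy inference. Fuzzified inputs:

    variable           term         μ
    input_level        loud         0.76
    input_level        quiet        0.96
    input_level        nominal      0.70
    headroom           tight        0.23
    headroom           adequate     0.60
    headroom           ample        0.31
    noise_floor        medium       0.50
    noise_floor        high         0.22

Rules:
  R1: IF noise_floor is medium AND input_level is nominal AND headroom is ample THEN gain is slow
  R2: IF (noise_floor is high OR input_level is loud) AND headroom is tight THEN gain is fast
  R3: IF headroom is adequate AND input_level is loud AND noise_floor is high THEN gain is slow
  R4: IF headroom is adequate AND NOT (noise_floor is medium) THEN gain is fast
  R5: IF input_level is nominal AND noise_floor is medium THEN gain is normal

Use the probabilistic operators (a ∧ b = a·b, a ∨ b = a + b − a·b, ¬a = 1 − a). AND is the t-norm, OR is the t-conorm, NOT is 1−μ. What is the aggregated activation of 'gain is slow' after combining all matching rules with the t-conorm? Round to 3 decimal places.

0.198

R1: medium=0.50, nominal=0.70, ample=0.31; AND[a·b] → w = 0.1085
R2: (high=0.22 OR loud=0.76) = 0.8128; AND[a·b] with tight=0.23 → w = 0.1869
R3: adequate=0.60, loud=0.76, high=0.22; AND[a·b] → w = 0.1003
R4: adequate=0.60, ¬medium=1−0.50=0.50; AND[a·b] → w = 0.3000
R5: nominal=0.70, medium=0.50; AND[a·b] → w = 0.3500
Rules with consequent 'slow': {R1, R3} → strengths 0.1085, 0.1003
Aggregate via t-conorm [a + b − a·b]: 0.1979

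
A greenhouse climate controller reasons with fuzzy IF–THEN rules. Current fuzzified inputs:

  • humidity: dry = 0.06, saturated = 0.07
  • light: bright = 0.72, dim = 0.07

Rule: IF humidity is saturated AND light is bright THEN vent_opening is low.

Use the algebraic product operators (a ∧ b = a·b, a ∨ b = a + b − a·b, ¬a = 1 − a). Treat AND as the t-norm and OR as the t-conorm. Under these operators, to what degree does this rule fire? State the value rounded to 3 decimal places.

0.050

firing strength: saturated=0.07, bright=0.72; AND[a·b] → w = 0.0504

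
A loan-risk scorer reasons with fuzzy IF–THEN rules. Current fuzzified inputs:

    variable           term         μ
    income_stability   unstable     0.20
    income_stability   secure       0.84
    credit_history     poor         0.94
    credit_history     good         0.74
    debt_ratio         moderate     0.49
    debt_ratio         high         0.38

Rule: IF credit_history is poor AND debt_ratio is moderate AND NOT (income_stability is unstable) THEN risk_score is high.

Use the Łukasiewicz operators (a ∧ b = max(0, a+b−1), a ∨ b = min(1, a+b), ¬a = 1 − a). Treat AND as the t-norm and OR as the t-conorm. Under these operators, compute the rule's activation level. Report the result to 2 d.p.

firing strength: poor=0.94, moderate=0.49, ¬unstable=1−0.20=0.80; AND[max(0, a+b−1)] → w = 0.23

0.23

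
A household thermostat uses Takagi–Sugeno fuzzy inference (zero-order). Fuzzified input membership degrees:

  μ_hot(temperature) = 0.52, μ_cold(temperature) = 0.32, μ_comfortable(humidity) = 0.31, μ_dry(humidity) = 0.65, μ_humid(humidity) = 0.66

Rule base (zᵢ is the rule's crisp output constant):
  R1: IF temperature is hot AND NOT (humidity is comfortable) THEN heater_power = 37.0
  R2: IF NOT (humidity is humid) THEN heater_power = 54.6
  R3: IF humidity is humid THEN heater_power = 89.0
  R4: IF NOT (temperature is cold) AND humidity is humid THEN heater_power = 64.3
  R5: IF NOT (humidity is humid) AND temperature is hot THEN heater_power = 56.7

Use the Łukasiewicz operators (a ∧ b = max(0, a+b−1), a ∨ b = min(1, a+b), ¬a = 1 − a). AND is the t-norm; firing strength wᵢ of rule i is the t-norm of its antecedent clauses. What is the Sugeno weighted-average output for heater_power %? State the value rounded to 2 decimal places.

R1 (z=37.0): hot=0.52, ¬comfortable=1−0.31=0.69; AND[max(0, a+b−1)] → w = 0.21
R2 (z=54.6): ¬humid=1−0.66=0.34 → w = 0.34
R3 (z=89.0): humid=0.66 → w = 0.66
R4 (z=64.3): ¬cold=1−0.32=0.68, humid=0.66; AND[max(0, a+b−1)] → w = 0.34
R5 (z=56.7): ¬humid=1−0.66=0.34, hot=0.52; AND[max(0, a+b−1)] → w = 0.00
Weighted average = (0.21·37.0 + 0.34·54.6 + 0.66·89.0 + 0.34·64.3 + 0.00·56.7) / (0.21 + 0.34 + 0.66 + 0.34 + 0.00)
  = 106.9360 / 1.5500 = 68.99

68.99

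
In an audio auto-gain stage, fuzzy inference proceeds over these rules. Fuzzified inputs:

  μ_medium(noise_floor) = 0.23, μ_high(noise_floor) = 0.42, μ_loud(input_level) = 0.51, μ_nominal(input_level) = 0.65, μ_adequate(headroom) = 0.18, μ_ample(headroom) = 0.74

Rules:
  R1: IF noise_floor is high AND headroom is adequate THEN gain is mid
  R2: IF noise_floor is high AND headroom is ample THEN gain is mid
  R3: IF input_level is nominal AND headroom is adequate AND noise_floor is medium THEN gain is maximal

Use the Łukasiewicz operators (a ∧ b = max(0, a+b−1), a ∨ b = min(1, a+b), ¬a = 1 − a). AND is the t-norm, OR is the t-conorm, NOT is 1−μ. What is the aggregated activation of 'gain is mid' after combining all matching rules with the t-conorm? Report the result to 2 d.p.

0.16

R1: high=0.42, adequate=0.18; AND[max(0, a+b−1)] → w = 0.00
R2: high=0.42, ample=0.74; AND[max(0, a+b−1)] → w = 0.16
R3: nominal=0.65, adequate=0.18, medium=0.23; AND[max(0, a+b−1)] → w = 0.00
Rules with consequent 'mid': {R1, R2} → strengths 0.00, 0.16
Aggregate via t-conorm [min(1, a+b)]: 0.16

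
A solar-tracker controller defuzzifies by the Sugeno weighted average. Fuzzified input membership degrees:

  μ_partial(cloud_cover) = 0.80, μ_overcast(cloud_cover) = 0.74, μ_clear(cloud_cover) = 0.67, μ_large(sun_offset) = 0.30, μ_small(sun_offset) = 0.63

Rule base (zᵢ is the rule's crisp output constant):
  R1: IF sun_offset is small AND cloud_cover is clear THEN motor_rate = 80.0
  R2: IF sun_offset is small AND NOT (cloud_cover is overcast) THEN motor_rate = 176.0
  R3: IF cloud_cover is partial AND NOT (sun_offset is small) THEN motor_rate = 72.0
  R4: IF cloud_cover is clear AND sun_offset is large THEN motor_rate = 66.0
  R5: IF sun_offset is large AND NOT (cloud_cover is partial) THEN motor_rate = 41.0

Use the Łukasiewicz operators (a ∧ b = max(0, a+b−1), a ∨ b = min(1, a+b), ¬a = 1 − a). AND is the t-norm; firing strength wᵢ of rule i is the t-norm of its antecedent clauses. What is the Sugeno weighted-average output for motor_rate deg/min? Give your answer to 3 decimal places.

R1 (z=80.0): small=0.63, clear=0.67; AND[max(0, a+b−1)] → w = 0.30
R2 (z=176.0): small=0.63, ¬overcast=1−0.74=0.26; AND[max(0, a+b−1)] → w = 0.00
R3 (z=72.0): partial=0.80, ¬small=1−0.63=0.37; AND[max(0, a+b−1)] → w = 0.17
R4 (z=66.0): clear=0.67, large=0.30; AND[max(0, a+b−1)] → w = 0.00
R5 (z=41.0): large=0.30, ¬partial=1−0.80=0.20; AND[max(0, a+b−1)] → w = 0.00
Weighted average = (0.30·80.0 + 0.00·176.0 + 0.17·72.0 + 0.00·66.0 + 0.00·41.0) / (0.30 + 0.00 + 0.17 + 0.00 + 0.00)
  = 36.2400 / 0.4700 = 77.106

77.106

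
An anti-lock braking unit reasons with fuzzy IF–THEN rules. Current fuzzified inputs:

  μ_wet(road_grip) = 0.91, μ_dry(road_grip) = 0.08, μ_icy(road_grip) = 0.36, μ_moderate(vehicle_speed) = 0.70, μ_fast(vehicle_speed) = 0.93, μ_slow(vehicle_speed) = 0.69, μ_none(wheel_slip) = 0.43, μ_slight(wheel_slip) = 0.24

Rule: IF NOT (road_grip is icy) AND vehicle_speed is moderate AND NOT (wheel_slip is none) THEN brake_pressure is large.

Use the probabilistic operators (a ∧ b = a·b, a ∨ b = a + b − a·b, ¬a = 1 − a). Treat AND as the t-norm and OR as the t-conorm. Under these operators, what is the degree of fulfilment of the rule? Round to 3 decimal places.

firing strength: ¬icy=1−0.36=0.64, moderate=0.70, ¬none=1−0.43=0.57; AND[a·b] → w = 0.2554

0.255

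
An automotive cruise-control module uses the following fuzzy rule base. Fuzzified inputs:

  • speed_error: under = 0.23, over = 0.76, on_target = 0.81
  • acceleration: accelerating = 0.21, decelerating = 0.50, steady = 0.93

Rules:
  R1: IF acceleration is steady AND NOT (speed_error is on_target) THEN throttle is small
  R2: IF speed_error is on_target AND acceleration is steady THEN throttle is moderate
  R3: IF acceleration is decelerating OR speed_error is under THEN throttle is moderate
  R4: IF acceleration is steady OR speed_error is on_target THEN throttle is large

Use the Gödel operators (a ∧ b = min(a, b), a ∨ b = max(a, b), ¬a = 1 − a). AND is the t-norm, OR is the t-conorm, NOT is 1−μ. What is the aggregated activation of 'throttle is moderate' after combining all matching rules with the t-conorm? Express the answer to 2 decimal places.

R1: steady=0.93, ¬on_target=1−0.81=0.19; AND[min(a, b)] → w = 0.19
R2: on_target=0.81, steady=0.93; AND[min(a, b)] → w = 0.81
R3: decelerating=0.50, under=0.23; OR[max(a, b)] → w = 0.50
R4: steady=0.93, on_target=0.81; OR[max(a, b)] → w = 0.93
Rules with consequent 'moderate': {R2, R3} → strengths 0.81, 0.50
Aggregate via t-conorm [max(a, b)]: 0.81

0.81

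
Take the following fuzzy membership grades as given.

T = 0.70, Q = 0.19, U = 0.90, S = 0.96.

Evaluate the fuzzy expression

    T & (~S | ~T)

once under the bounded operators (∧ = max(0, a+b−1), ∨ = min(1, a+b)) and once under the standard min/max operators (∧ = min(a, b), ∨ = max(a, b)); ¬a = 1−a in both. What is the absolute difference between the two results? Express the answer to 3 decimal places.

0.260

Under bounded:
  ~S = 1 − 0.96 = 0.04
  ~T = 1 − 0.70 = 0.30
  ~S | ~T = min(1, a+b) on (0.04, 0.30) = 0.34
  T & (~S | ~T) = max(0, a+b−1) on (0.70, 0.34) = 0.04
  → value = 0.0400
Under standard min/max:
  ~S = 1 − 0.96 = 0.04
  ~T = 1 − 0.70 = 0.30
  ~S | ~T = max(a, b) on (0.04, 0.30) = 0.30
  T & (~S | ~T) = min(a, b) on (0.70, 0.30) = 0.30
  → value = 0.3000
|0.0400 − 0.3000| = 0.260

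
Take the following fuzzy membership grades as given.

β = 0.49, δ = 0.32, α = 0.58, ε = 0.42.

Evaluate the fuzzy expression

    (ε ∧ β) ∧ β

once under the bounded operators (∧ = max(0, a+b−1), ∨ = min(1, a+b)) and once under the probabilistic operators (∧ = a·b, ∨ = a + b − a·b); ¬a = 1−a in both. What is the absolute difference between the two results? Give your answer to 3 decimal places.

Under bounded:
  ε ∧ β = max(0, a+b−1) on (0.42, 0.49) = 0.00
  (ε ∧ β) ∧ β = max(0, a+b−1) on (0.00, 0.49) = 0.00
  → value = 0.0000
Under probabilistic:
  ε ∧ β = a·b on (0.4200, 0.4900) = 0.2058
  (ε ∧ β) ∧ β = a·b on (0.2058, 0.4900) = 0.1008
  → value = 0.1008
|0.0000 − 0.1008| = 0.101

0.101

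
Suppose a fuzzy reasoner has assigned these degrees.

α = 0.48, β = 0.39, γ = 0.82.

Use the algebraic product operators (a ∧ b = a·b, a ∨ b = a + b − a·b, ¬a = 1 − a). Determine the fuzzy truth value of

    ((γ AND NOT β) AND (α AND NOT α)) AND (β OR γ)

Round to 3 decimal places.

NOT β = 1 − 0.3900 = 0.6100
γ AND NOT β = a·b on (0.8200, 0.6100) = 0.5002
NOT α = 1 − 0.4800 = 0.5200
α AND NOT α = a·b on (0.4800, 0.5200) = 0.2496
(γ AND NOT β) AND (α AND NOT α) = a·b on (0.5002, 0.2496) = 0.1248
β OR γ = a + b − a·b on (0.3900, 0.8200) = 0.8902
((γ AND NOT β) AND (α AND NOT α)) AND (β OR γ) = a·b on (0.1248, 0.8902) = 0.1111

0.111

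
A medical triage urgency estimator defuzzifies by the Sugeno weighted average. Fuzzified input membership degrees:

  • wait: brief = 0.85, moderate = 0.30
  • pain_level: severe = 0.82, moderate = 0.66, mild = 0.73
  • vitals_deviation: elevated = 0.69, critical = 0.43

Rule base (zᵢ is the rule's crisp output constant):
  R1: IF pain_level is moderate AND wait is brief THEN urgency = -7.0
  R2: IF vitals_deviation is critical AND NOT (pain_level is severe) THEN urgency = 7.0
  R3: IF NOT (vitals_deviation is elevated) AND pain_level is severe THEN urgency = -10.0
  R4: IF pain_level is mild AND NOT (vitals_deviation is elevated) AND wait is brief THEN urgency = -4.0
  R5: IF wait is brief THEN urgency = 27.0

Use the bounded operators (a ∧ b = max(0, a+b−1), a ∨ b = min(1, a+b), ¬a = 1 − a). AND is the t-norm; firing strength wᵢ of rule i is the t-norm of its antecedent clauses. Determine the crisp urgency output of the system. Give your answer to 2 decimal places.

R1 (z=-7.0): moderate=0.66, brief=0.85; AND[max(0, a+b−1)] → w = 0.51
R2 (z=7.0): critical=0.43, ¬severe=1−0.82=0.18; AND[max(0, a+b−1)] → w = 0.00
R3 (z=-10.0): ¬elevated=1−0.69=0.31, severe=0.82; AND[max(0, a+b−1)] → w = 0.13
R4 (z=-4.0): mild=0.73, ¬elevated=1−0.69=0.31, brief=0.85; AND[max(0, a+b−1)] → w = 0.00
R5 (z=27.0): brief=0.85 → w = 0.85
Weighted average = (0.51·-7.0 + 0.00·7.0 + 0.13·-10.0 + 0.00·-4.0 + 0.85·27.0) / (0.51 + 0.00 + 0.13 + 0.00 + 0.85)
  = 18.0800 / 1.4900 = 12.13

12.13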